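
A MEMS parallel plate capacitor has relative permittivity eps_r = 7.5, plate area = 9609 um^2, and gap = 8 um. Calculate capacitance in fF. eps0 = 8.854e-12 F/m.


Step 1: Convert area to m^2: A = 9609e-12 m^2
Step 2: Convert gap to m: d = 8e-6 m
Step 3: C = eps0 * eps_r * A / d
C = 8.854e-12 * 7.5 * 9609e-12 / 8e-6
Step 4: Convert to fF (multiply by 1e15).
C = 79.76 fF


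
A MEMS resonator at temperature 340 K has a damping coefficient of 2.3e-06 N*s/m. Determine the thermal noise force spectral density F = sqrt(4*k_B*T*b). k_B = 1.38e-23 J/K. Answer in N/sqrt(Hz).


Step 1: Compute 4 * k_B * T * b
= 4 * 1.38e-23 * 340 * 2.3e-06
= 4.3166e-26 N^2/Hz
Step 2: F_noise = sqrt(4.3166e-26)
F_noise = 2.08e-13 N/sqrt(Hz)


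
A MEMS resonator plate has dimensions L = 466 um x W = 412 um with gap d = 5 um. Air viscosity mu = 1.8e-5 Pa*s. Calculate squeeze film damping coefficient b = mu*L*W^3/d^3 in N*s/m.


Step 1: Convert to SI.
L = 466e-6 m, W = 412e-6 m, d = 5e-6 m
Step 2: W^3 = (412e-6)^3 = 6.99e-11 m^3
Step 3: d^3 = (5e-6)^3 = 1.25e-16 m^3
Step 4: b = 1.8e-5 * 466e-6 * 6.99e-11 / 1.25e-16
b = 4.69e-03 N*s/m


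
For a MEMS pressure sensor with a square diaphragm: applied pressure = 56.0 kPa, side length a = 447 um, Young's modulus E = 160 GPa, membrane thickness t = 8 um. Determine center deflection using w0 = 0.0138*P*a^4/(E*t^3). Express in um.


Step 1: Convert pressure to compatible units (E is in GPa, so P in GPa).
P = 56.0 kPa = 56.0e-6 GPa
Step 2: Compute numerator: 0.0138 * P * a^4.
a^4 = 447^4 = 39923636481
numerator = 0.0138 * 56.0e-6 * 39923636481 = 3.0853e+04
Step 3: Compute denominator: E * t^3 = 160 * 8^3 = 81920
Step 4: w0 = numerator / denominator = 3.0853e+04 / 81920 = 0.3766 um


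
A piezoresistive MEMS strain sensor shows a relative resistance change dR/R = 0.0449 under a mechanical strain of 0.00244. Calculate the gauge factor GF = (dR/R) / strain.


Step 1: Identify values.
dR/R = 0.0449, strain = 0.00244
Step 2: GF = (dR/R) / strain = 0.0449 / 0.00244
GF = 18.4


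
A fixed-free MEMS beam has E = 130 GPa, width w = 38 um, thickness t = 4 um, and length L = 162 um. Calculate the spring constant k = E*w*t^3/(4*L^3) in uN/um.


Step 1: Convert E to consistent units (1 GPa = 1000 uN/um^2).
E = 130 GPa = 130000 uN/um^2
Step 2: Compute t^3 = 4^3 = 64
Step 3: Compute L^3 = 162^3 = 4251528
Step 4: k = 130000 * 38 * 64 / (4 * 4251528)
k = 18.591 uN/um


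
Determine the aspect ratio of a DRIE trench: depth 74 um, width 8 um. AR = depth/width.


Step 1: AR = depth / width
Step 2: AR = 74 / 8
AR = 9.3


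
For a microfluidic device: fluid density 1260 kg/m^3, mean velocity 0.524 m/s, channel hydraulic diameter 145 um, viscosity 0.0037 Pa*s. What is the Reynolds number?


Step 1: Convert Dh to meters: Dh = 145e-6 m
Step 2: Re = rho * v * Dh / mu
Re = 1260 * 0.524 * 145e-6 / 0.0037
Re = 25.874


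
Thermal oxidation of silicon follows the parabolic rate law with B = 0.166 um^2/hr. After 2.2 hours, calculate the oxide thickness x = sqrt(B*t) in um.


Step 1: Compute B*t = 0.166 * 2.2 = 0.3652
Step 2: x = sqrt(0.3652)
x = 0.604 um


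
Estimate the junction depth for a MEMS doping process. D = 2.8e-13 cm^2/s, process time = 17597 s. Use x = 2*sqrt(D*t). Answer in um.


Step 1: Compute D*t = 2.8e-13 * 17597 = 4.92716e-09 cm^2
Step 2: sqrt(D*t) = 7.01937e-05 cm
Step 3: x = 2 * 7.01937e-05 cm = 1.403874e-04 cm
Step 4: Convert to um (1 cm = 1e4 um): x = 1.404 um


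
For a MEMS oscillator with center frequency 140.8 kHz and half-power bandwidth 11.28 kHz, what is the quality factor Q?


Step 1: Q = f0 / bandwidth
Step 2: Q = 140.8 / 11.28
Q = 12.5


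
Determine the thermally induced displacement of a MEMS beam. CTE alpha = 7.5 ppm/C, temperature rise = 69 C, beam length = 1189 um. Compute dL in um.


Step 1: Convert CTE: alpha = 7.5 ppm/C = 7.5e-6 /C
Step 2: dL = 7.5e-6 * 69 * 1189
dL = 0.6153 um


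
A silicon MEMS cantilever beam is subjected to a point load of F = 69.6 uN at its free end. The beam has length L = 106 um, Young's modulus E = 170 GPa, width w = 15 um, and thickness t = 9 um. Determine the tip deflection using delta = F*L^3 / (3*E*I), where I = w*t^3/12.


Step 1: Calculate the second moment of area.
I = w * t^3 / 12 = 15 * 9^3 / 12 = 911.25 um^4
Step 2: Convert E to consistent units (1 GPa = 1000 uN/um^2).
E = 170 GPa = 170000 uN/um^2
Step 3: Calculate tip deflection.
delta = F * L^3 / (3 * E * I)
delta = 69.6 * 106^3 / (3 * 170000 * 911.25)
delta = 0.1784 um


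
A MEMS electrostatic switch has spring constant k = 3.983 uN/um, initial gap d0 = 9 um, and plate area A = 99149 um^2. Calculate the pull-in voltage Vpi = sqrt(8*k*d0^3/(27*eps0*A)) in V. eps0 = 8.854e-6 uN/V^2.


Step 1: Compute numerator: 8 * k * d0^3 = 8 * 3.983 * 9^3 = 23228.856
Step 2: Compute denominator: 27 * eps0 * A = 27 * 8.854e-6 * 99149 = 23.702362
Step 3: Vpi = sqrt(23228.856 / 23.702362)
Vpi = 31.31 V


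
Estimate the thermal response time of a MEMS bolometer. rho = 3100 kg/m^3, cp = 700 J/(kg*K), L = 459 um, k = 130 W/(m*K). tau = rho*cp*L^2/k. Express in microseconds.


Step 1: Convert L to m: L = 459e-6 m
Step 2: L^2 = (459e-6)^2 = 2.10681e-07 m^2
Step 3: tau = 3100 * 700 * 2.10681e-07 / 130 = 3.51675208e-03 s
Step 4: Convert to microseconds (multiply by 1e6).
tau = 3516.752 us


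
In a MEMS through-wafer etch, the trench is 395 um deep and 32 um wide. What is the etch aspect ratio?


Step 1: AR = depth / width
Step 2: AR = 395 / 32
AR = 12.3


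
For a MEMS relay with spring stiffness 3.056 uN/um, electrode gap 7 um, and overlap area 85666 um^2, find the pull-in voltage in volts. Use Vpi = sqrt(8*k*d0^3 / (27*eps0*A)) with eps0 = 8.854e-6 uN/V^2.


Step 1: Compute numerator: 8 * k * d0^3 = 8 * 3.056 * 7^3 = 8385.664
Step 2: Compute denominator: 27 * eps0 * A = 27 * 8.854e-6 * 85666 = 20.479143
Step 3: Vpi = sqrt(8385.664 / 20.479143)
Vpi = 20.24 V


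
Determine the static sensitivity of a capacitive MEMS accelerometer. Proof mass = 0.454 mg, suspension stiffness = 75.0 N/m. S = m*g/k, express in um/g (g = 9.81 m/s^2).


Step 1: Convert mass: m = 0.454 mg = 4.54e-07 kg
Step 2: S = m * g / k = 4.54e-07 * 9.81 / 75.0
Step 3: S = 5.94e-08 m/g
Step 4: Convert to um/g: S = 0.059 um/g


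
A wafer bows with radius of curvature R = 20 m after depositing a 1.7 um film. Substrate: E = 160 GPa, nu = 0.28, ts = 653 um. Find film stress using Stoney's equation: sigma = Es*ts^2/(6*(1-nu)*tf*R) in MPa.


Step 1: Compute numerator: Es * ts^2 = 160 * 653^2 = 68225440 (GPa*um^2)
Step 2: Compute denominator (R in um): 6*(1-nu)*tf*R = 6*0.72*1.7*20e6 = 146880000.0 (um^2)
Step 3: sigma (GPa) = 68225440 / 146880000.0 = 4.64498e-01 GPa
Step 4: Convert to MPa (x1000): sigma = 464.5 MPa


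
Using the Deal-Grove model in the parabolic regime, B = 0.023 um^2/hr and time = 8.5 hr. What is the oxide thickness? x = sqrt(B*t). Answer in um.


Step 1: Compute B*t = 0.023 * 8.5 = 0.1955
Step 2: x = sqrt(0.1955)
x = 0.442 um


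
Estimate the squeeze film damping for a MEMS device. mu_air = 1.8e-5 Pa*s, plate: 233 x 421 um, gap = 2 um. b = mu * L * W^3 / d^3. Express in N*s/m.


Step 1: Convert to SI.
L = 233e-6 m, W = 421e-6 m, d = 2e-6 m
Step 2: W^3 = (421e-6)^3 = 7.46e-11 m^3
Step 3: d^3 = (2e-6)^3 = 8.00e-18 m^3
Step 4: b = 1.8e-5 * 233e-6 * 7.46e-11 / 8.00e-18
b = 3.91e-02 N*s/m


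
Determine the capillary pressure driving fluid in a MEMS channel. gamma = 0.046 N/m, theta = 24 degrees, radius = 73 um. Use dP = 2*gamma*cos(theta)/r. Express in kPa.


Step 1: cos(24 deg) = 0.9135
Step 2: Convert r to m: r = 73e-6 m
Step 3: dP = 2 * 0.046 * 0.9135 / 73e-6 = 1151.3 Pa
Step 4: Convert Pa to kPa (divide by 1000).
dP = 1.15 kPa


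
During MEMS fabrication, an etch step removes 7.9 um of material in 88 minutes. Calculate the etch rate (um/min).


Step 1: Etch rate = depth / time
Step 2: rate = 7.9 / 88
rate = 0.09 um/min


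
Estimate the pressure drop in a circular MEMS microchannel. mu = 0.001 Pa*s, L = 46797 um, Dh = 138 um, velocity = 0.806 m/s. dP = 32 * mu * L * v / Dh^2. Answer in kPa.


Step 1: Convert to SI: L = 46797e-6 m, Dh = 138e-6 m
Step 2: dP = 32 * 0.001 * 46797e-6 * 0.806 / (138e-6)^2
Step 3: dP = 63378.92 Pa
Step 4: Convert to kPa: dP = 63.38 kPa


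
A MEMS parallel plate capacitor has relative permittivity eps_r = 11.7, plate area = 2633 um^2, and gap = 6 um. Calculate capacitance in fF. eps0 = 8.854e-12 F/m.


Step 1: Convert area to m^2: A = 2633e-12 m^2
Step 2: Convert gap to m: d = 6e-6 m
Step 3: C = eps0 * eps_r * A / d
C = 8.854e-12 * 11.7 * 2633e-12 / 6e-6
Step 4: Convert to fF (multiply by 1e15).
C = 45.46 fF


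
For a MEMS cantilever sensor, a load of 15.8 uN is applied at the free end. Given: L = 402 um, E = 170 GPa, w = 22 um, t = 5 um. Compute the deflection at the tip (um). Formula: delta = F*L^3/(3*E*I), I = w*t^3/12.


Step 1: Calculate the second moment of area.
I = w * t^3 / 12 = 22 * 5^3 / 12 = 229.1667 um^4
Step 2: Convert E to consistent units (1 GPa = 1000 uN/um^2).
E = 170 GPa = 170000 uN/um^2
Step 3: Calculate tip deflection.
delta = F * L^3 / (3 * E * I)
delta = 15.8 * 402^3 / (3 * 170000 * 229.1667)
delta = 8.7824 um


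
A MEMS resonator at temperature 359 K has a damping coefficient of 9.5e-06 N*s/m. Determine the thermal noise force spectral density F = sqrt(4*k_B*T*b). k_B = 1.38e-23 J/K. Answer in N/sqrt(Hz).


Step 1: Compute 4 * k_B * T * b
= 4 * 1.38e-23 * 359 * 9.5e-06
= 1.8826e-25 N^2/Hz
Step 2: F_noise = sqrt(1.8826e-25)
F_noise = 4.34e-13 N/sqrt(Hz)


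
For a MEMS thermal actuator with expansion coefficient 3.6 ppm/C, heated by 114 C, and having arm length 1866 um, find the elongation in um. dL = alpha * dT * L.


Step 1: Convert CTE: alpha = 3.6 ppm/C = 3.6e-6 /C
Step 2: dL = 3.6e-6 * 114 * 1866
dL = 0.7658 um


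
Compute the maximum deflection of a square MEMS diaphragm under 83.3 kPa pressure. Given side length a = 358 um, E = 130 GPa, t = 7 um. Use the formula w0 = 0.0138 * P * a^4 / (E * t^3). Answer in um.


Step 1: Convert pressure to compatible units (E is in GPa, so P in GPa).
P = 83.3 kPa = 83.3e-6 GPa
Step 2: Compute numerator: 0.0138 * P * a^4.
a^4 = 358^4 = 16426010896
numerator = 0.0138 * 83.3e-6 * 16426010896 = 1.88824e+04
Step 3: Compute denominator: E * t^3 = 130 * 7^3 = 44590
Step 4: w0 = numerator / denominator = 1.88824e+04 / 44590 = 0.4235 um


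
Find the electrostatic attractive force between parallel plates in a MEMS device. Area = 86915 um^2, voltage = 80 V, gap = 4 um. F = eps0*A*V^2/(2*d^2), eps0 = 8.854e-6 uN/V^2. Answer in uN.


Step 1: Identify parameters.
eps0 = 8.854e-6 uN/V^2, A = 86915 um^2, V = 80 V, d = 4 um
Step 2: Compute V^2 = 80^2 = 6400
Step 3: Compute d^2 = 4^2 = 16
Step 4: F = 0.5 * 8.854e-6 * 86915 * 6400 / 16
F = 153.909 uN


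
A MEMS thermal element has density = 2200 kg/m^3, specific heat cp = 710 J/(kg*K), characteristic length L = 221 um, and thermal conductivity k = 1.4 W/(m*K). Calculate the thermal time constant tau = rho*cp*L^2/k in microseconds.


Step 1: Convert L to m: L = 221e-6 m
Step 2: L^2 = (221e-6)^2 = 4.8841e-08 m^2
Step 3: tau = 2200 * 710 * 4.8841e-08 / 1.4 = 5.449260143e-02 s
Step 4: Convert to microseconds (multiply by 1e6).
tau = 54492.601 us


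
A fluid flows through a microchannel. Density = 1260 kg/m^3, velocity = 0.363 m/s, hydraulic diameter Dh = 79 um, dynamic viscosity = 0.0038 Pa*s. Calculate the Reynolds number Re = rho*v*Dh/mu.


Step 1: Convert Dh to meters: Dh = 79e-6 m
Step 2: Re = rho * v * Dh / mu
Re = 1260 * 0.363 * 79e-6 / 0.0038
Re = 9.509


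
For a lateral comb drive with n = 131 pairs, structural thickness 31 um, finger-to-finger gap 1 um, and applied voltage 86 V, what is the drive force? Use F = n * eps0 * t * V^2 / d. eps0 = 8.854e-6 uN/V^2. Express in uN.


Step 1: Parameters: n=131, eps0=8.854e-6 uN/V^2, t=31 um, V=86 V, d=1 um
Step 2: V^2 = 7396
Step 3: F = 131 * 8.854e-6 * 31 * 7396 / 1
F = 265.931 uN


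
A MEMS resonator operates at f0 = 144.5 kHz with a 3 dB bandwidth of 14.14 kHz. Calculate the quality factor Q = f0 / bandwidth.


Step 1: Q = f0 / bandwidth
Step 2: Q = 144.5 / 14.14
Q = 10.2


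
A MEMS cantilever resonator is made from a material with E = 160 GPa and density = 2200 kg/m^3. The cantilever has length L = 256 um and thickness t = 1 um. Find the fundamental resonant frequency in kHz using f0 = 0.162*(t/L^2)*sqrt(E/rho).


Step 1: Convert units to SI.
t_SI = 1e-6 m, L_SI = 256e-6 m
Step 2: Calculate sqrt(E/rho).
sqrt(160e9 / 2200) = 8528.03 m/s
Step 3: Compute f0.
f0 = 0.162 * 1e-6 / (256e-6)^2 * 8528.03 = 21080.6 Hz = 21.08 kHz


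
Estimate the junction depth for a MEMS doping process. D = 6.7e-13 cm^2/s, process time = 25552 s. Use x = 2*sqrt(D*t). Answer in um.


Step 1: Compute D*t = 6.7e-13 * 25552 = 1.711984e-08 cm^2
Step 2: sqrt(D*t) = 1.30843e-04 cm
Step 3: x = 2 * 1.30843e-04 cm = 2.61686e-04 cm
Step 4: Convert to um (1 cm = 1e4 um): x = 2.617 um


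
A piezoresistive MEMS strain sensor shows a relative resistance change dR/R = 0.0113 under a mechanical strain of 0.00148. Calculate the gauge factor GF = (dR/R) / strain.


Step 1: Identify values.
dR/R = 0.0113, strain = 0.00148
Step 2: GF = (dR/R) / strain = 0.0113 / 0.00148
GF = 7.6


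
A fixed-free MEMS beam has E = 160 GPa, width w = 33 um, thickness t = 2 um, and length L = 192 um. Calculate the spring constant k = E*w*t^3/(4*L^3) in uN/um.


Step 1: Convert E to consistent units (1 GPa = 1000 uN/um^2).
E = 160 GPa = 160000 uN/um^2
Step 2: Compute t^3 = 2^3 = 8
Step 3: Compute L^3 = 192^3 = 7077888
Step 4: k = 160000 * 33 * 8 / (4 * 7077888)
k = 1.492 uN/um


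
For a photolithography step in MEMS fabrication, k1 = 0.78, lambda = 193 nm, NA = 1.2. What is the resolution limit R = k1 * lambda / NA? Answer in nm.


Step 1: Identify values: k1 = 0.78, lambda = 193 nm, NA = 1.2
Step 2: R = k1 * lambda / NA
R = 0.78 * 193 / 1.2
R = 125.5 nm


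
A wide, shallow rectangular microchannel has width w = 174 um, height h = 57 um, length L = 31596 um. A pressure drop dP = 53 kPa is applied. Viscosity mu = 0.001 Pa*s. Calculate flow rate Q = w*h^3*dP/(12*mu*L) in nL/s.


Step 1: Convert all dimensions to SI (meters).
w = 174e-6 m, h = 57e-6 m, L = 31596e-6 m, dP = 53e3 Pa
Step 2: Q = w * h^3 * dP / (12 * mu * L)
Q = 174e-6 * (57e-6)^3 * 53e3 / (12 * 0.001 * 31596e-6) = 4.50439361e-09 m^3/s
Step 3: Convert Q from m^3/s to nL/s (1 m^3 = 1e12 nL, so multiply by 1e12).
Q = 4504.394 nL/s


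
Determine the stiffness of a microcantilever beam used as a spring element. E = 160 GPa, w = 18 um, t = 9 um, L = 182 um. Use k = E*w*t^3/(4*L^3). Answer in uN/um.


Step 1: Convert E to consistent units (1 GPa = 1000 uN/um^2).
E = 160 GPa = 160000 uN/um^2
Step 2: Compute t^3 = 9^3 = 729
Step 3: Compute L^3 = 182^3 = 6028568
Step 4: k = 160000 * 18 * 729 / (4 * 6028568)
k = 87.0655 uN/um


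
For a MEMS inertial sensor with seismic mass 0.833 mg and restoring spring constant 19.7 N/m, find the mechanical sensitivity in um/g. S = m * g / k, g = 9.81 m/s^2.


Step 1: Convert mass: m = 0.833 mg = 8.33e-07 kg
Step 2: S = m * g / k = 8.33e-07 * 9.81 / 19.7
Step 3: S = 4.15e-07 m/g
Step 4: Convert to um/g: S = 0.415 um/g


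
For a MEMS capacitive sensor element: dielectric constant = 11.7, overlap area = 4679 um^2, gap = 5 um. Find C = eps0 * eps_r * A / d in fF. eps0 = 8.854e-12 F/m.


Step 1: Convert area to m^2: A = 4679e-12 m^2
Step 2: Convert gap to m: d = 5e-6 m
Step 3: C = eps0 * eps_r * A / d
C = 8.854e-12 * 11.7 * 4679e-12 / 5e-6
Step 4: Convert to fF (multiply by 1e15).
C = 96.94 fF


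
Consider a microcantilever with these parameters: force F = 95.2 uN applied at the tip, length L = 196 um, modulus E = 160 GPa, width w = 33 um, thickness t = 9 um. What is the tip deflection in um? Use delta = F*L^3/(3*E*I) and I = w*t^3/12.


Step 1: Calculate the second moment of area.
I = w * t^3 / 12 = 33 * 9^3 / 12 = 2004.75 um^4
Step 2: Convert E to consistent units (1 GPa = 1000 uN/um^2).
E = 160 GPa = 160000 uN/um^2
Step 3: Calculate tip deflection.
delta = F * L^3 / (3 * E * I)
delta = 95.2 * 196^3 / (3 * 160000 * 2004.75)
delta = 0.7449 um


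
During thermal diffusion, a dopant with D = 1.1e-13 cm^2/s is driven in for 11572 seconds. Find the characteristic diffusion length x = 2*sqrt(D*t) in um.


Step 1: Compute D*t = 1.1e-13 * 11572 = 1.27292e-09 cm^2
Step 2: sqrt(D*t) = 3.5678e-05 cm
Step 3: x = 2 * 3.5678e-05 cm = 7.1356e-05 cm
Step 4: Convert to um (1 cm = 1e4 um): x = 0.714 um


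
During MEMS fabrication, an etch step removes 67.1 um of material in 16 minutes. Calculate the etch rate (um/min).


Step 1: Etch rate = depth / time
Step 2: rate = 67.1 / 16
rate = 4.194 um/min


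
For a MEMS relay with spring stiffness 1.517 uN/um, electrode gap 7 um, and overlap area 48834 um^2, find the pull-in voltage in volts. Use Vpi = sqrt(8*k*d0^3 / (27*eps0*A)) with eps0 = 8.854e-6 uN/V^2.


Step 1: Compute numerator: 8 * k * d0^3 = 8 * 1.517 * 7^3 = 4162.648
Step 2: Compute denominator: 27 * eps0 * A = 27 * 8.854e-6 * 48834 = 11.674158
Step 3: Vpi = sqrt(4162.648 / 11.674158)
Vpi = 18.88 V


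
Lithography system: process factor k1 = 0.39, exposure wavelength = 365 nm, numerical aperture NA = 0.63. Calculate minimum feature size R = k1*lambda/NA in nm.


Step 1: Identify values: k1 = 0.39, lambda = 365 nm, NA = 0.63
Step 2: R = k1 * lambda / NA
R = 0.39 * 365 / 0.63
R = 226.0 nm


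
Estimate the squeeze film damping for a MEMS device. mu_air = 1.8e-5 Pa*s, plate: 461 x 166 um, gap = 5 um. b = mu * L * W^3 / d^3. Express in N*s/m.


Step 1: Convert to SI.
L = 461e-6 m, W = 166e-6 m, d = 5e-6 m
Step 2: W^3 = (166e-6)^3 = 4.57e-12 m^3
Step 3: d^3 = (5e-6)^3 = 1.25e-16 m^3
Step 4: b = 1.8e-5 * 461e-6 * 4.57e-12 / 1.25e-16
b = 3.04e-04 N*s/m


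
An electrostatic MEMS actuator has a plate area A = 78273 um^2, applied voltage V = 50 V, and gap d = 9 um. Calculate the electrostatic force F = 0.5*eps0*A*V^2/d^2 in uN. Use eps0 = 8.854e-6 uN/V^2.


Step 1: Identify parameters.
eps0 = 8.854e-6 uN/V^2, A = 78273 um^2, V = 50 V, d = 9 um
Step 2: Compute V^2 = 50^2 = 2500
Step 3: Compute d^2 = 9^2 = 81
Step 4: F = 0.5 * 8.854e-6 * 78273 * 2500 / 81
F = 10.695 uN


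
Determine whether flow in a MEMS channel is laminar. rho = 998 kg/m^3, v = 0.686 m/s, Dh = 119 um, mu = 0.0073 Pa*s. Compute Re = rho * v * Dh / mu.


Step 1: Convert Dh to meters: Dh = 119e-6 m
Step 2: Re = rho * v * Dh / mu
Re = 998 * 0.686 * 119e-6 / 0.0073
Re = 11.16
Since Re = 11.16 is below ~2300, the flow is laminar.


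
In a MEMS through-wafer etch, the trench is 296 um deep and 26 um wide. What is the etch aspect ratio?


Step 1: AR = depth / width
Step 2: AR = 296 / 26
AR = 11.4


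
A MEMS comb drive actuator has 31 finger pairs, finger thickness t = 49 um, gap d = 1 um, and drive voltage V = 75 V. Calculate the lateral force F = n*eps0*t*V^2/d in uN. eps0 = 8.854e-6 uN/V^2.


Step 1: Parameters: n=31, eps0=8.854e-6 uN/V^2, t=49 um, V=75 V, d=1 um
Step 2: V^2 = 5625
Step 3: F = 31 * 8.854e-6 * 49 * 5625 / 1
F = 75.652 uN


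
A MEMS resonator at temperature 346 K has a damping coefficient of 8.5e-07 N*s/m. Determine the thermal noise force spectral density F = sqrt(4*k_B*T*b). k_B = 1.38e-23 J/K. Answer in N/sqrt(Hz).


Step 1: Compute 4 * k_B * T * b
= 4 * 1.38e-23 * 346 * 8.5e-07
= 1.6234e-26 N^2/Hz
Step 2: F_noise = sqrt(1.6234e-26)
F_noise = 1.27e-13 N/sqrt(Hz)


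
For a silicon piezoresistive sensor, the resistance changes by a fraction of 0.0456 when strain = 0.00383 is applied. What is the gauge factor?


Step 1: Identify values.
dR/R = 0.0456, strain = 0.00383
Step 2: GF = (dR/R) / strain = 0.0456 / 0.00383
GF = 11.9


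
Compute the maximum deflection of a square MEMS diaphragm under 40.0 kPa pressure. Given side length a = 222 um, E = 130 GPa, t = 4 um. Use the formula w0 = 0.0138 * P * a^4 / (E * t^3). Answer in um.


Step 1: Convert pressure to compatible units (E is in GPa, so P in GPa).
P = 40.0 kPa = 40.0e-6 GPa
Step 2: Compute numerator: 0.0138 * P * a^4.
a^4 = 222^4 = 2428912656
numerator = 0.0138 * 40.0e-6 * 2428912656 = 1.34076e+03
Step 3: Compute denominator: E * t^3 = 130 * 4^3 = 8320
Step 4: w0 = numerator / denominator = 1.34076e+03 / 8320 = 0.1611 um


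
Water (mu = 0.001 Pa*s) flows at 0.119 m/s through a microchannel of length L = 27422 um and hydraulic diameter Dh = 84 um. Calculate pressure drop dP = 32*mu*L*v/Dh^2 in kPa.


Step 1: Convert to SI: L = 27422e-6 m, Dh = 84e-6 m
Step 2: dP = 32 * 0.001 * 27422e-6 * 0.119 / (84e-6)^2
Step 3: dP = 14799.17 Pa
Step 4: Convert to kPa: dP = 14.8 kPa


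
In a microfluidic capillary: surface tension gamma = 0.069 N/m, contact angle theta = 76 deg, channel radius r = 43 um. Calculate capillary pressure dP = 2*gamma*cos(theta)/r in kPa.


Step 1: cos(76 deg) = 0.2419
Step 2: Convert r to m: r = 43e-6 m
Step 3: dP = 2 * 0.069 * 0.2419 / 43e-6 = 776.3 Pa
Step 4: Convert Pa to kPa (divide by 1000).
dP = 0.78 kPa


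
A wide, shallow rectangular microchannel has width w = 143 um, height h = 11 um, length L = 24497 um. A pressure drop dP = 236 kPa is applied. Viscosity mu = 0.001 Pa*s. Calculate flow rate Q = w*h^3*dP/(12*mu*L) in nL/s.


Step 1: Convert all dimensions to SI (meters).
w = 143e-6 m, h = 11e-6 m, L = 24497e-6 m, dP = 236e3 Pa
Step 2: Q = w * h^3 * dP / (12 * mu * L)
Q = 143e-6 * (11e-6)^3 * 236e3 / (12 * 0.001 * 24497e-6) = 1.5280302e-10 m^3/s
Step 3: Convert Q from m^3/s to nL/s (1 m^3 = 1e12 nL, so multiply by 1e12).
Q = 152.803 nL/s


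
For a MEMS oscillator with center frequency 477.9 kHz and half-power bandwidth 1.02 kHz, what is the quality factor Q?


Step 1: Q = f0 / bandwidth
Step 2: Q = 477.9 / 1.02
Q = 468.5


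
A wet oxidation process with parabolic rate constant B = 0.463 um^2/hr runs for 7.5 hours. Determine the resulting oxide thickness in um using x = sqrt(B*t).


Step 1: Compute B*t = 0.463 * 7.5 = 3.4725
Step 2: x = sqrt(3.4725)
x = 1.863 um


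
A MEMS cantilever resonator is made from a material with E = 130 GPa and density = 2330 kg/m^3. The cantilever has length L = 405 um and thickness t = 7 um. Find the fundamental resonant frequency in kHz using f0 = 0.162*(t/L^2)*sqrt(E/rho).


Step 1: Convert units to SI.
t_SI = 7e-6 m, L_SI = 405e-6 m
Step 2: Calculate sqrt(E/rho).
sqrt(130e9 / 2330) = 7469.54 m/s
Step 3: Compute f0.
f0 = 0.162 * 7e-6 / (405e-6)^2 * 7469.54 = 51641.3 Hz = 51.64 kHz


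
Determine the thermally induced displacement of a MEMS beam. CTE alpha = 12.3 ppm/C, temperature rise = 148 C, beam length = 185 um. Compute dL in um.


Step 1: Convert CTE: alpha = 12.3 ppm/C = 12.3e-6 /C
Step 2: dL = 12.3e-6 * 148 * 185
dL = 0.3368 um


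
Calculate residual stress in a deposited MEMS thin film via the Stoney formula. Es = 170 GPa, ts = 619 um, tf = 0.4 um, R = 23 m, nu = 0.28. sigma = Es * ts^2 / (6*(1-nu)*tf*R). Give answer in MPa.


Step 1: Compute numerator: Es * ts^2 = 170 * 619^2 = 65137370 (GPa*um^2)
Step 2: Compute denominator (R in um): 6*(1-nu)*tf*R = 6*0.72*0.4*23e6 = 39744000.0 (um^2)
Step 3: sigma (GPa) = 65137370 / 39744000.0 = 1.638923e+00 GPa
Step 4: Convert to MPa (x1000): sigma = 1638.9 MPa


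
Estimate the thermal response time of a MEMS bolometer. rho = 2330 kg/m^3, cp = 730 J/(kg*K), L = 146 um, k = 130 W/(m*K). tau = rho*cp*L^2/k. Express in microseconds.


Step 1: Convert L to m: L = 146e-6 m
Step 2: L^2 = (146e-6)^2 = 2.1316e-08 m^2
Step 3: tau = 2330 * 730 * 2.1316e-08 / 130 = 2.7889526e-04 s
Step 4: Convert to microseconds (multiply by 1e6).
tau = 278.895 us


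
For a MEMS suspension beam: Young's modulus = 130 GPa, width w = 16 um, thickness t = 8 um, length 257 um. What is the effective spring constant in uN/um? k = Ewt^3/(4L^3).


Step 1: Convert E to consistent units (1 GPa = 1000 uN/um^2).
E = 130 GPa = 130000 uN/um^2
Step 2: Compute t^3 = 8^3 = 512
Step 3: Compute L^3 = 257^3 = 16974593
Step 4: k = 130000 * 16 * 512 / (4 * 16974593)
k = 15.6846 uN/um


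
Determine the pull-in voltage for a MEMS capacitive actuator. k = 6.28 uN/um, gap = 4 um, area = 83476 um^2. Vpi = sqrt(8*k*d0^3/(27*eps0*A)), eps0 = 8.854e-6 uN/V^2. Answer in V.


Step 1: Compute numerator: 8 * k * d0^3 = 8 * 6.28 * 4^3 = 3215.36
Step 2: Compute denominator: 27 * eps0 * A = 27 * 8.854e-6 * 83476 = 19.955606
Step 3: Vpi = sqrt(3215.36 / 19.955606)
Vpi = 12.69 V


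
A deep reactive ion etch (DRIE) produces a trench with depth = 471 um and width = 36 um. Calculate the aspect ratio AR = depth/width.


Step 1: AR = depth / width
Step 2: AR = 471 / 36
AR = 13.1


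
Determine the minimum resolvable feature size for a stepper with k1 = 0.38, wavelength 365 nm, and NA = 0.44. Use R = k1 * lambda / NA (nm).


Step 1: Identify values: k1 = 0.38, lambda = 365 nm, NA = 0.44
Step 2: R = k1 * lambda / NA
R = 0.38 * 365 / 0.44
R = 315.2 nm


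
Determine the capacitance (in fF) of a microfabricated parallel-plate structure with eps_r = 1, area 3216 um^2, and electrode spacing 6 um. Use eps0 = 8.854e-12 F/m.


Step 1: Convert area to m^2: A = 3216e-12 m^2
Step 2: Convert gap to m: d = 6e-6 m
Step 3: C = eps0 * eps_r * A / d
C = 8.854e-12 * 1 * 3216e-12 / 6e-6
Step 4: Convert to fF (multiply by 1e15).
C = 4.75 fF


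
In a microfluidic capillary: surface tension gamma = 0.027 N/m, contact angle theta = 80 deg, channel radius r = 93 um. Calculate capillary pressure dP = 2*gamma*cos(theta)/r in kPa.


Step 1: cos(80 deg) = 0.1736
Step 2: Convert r to m: r = 93e-6 m
Step 3: dP = 2 * 0.027 * 0.1736 / 93e-6 = 100.8 Pa
Step 4: Convert Pa to kPa (divide by 1000).
dP = 0.1 kPa


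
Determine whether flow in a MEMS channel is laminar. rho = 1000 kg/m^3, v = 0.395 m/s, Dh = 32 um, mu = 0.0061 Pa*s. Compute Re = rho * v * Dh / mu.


Step 1: Convert Dh to meters: Dh = 32e-6 m
Step 2: Re = rho * v * Dh / mu
Re = 1000 * 0.395 * 32e-6 / 0.0061
Re = 2.072
Since Re = 2.072 is below ~2300, the flow is laminar.


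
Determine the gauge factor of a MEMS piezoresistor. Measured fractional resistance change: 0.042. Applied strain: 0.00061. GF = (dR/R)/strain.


Step 1: Identify values.
dR/R = 0.042, strain = 0.00061
Step 2: GF = (dR/R) / strain = 0.042 / 0.00061
GF = 68.9


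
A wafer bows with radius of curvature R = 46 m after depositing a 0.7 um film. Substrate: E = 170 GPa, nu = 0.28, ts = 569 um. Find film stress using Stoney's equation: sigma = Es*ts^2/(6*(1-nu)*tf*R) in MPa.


Step 1: Compute numerator: Es * ts^2 = 170 * 569^2 = 55039370 (GPa*um^2)
Step 2: Compute denominator (R in um): 6*(1-nu)*tf*R = 6*0.72*0.7*46e6 = 139104000.0 (um^2)
Step 3: sigma (GPa) = 55039370 / 139104000.0 = 3.95671e-01 GPa
Step 4: Convert to MPa (x1000): sigma = 395.7 MPa


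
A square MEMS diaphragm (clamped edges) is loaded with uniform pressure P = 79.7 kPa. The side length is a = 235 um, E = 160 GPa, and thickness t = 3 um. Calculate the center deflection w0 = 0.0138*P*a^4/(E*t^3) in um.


Step 1: Convert pressure to compatible units (E is in GPa, so P in GPa).
P = 79.7 kPa = 79.7e-6 GPa
Step 2: Compute numerator: 0.0138 * P * a^4.
a^4 = 235^4 = 3049800625
numerator = 0.0138 * 79.7e-6 * 3049800625 = 3.35435e+03
Step 3: Compute denominator: E * t^3 = 160 * 3^3 = 4320
Step 4: w0 = numerator / denominator = 3.35435e+03 / 4320 = 0.7765 um


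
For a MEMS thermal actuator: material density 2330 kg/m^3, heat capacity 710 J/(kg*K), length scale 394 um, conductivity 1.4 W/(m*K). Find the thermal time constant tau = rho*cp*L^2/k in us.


Step 1: Convert L to m: L = 394e-6 m
Step 2: L^2 = (394e-6)^2 = 1.55236e-07 m^2
Step 3: tau = 2330 * 710 * 1.55236e-07 / 1.4 = 1.8343351057e-01 s
Step 4: Convert to microseconds (multiply by 1e6).
tau = 183433.511 us


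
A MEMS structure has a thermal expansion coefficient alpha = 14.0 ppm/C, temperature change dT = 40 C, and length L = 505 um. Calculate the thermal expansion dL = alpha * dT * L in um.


Step 1: Convert CTE: alpha = 14.0 ppm/C = 14.0e-6 /C
Step 2: dL = 14.0e-6 * 40 * 505
dL = 0.2828 um


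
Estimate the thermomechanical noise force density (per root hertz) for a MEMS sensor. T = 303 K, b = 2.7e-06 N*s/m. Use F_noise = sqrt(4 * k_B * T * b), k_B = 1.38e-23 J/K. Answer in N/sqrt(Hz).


Step 1: Compute 4 * k_B * T * b
= 4 * 1.38e-23 * 303 * 2.7e-06
= 4.5159e-26 N^2/Hz
Step 2: F_noise = sqrt(4.5159e-26)
F_noise = 2.13e-13 N/sqrt(Hz)


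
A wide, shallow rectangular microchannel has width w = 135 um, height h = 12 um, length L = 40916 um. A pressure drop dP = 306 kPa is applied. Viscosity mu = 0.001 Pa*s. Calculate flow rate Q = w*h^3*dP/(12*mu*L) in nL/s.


Step 1: Convert all dimensions to SI (meters).
w = 135e-6 m, h = 12e-6 m, L = 40916e-6 m, dP = 306e3 Pa
Step 2: Q = w * h^3 * dP / (12 * mu * L)
Q = 135e-6 * (12e-6)^3 * 306e3 / (12 * 0.001 * 40916e-6) = 1.4538665e-10 m^3/s
Step 3: Convert Q from m^3/s to nL/s (1 m^3 = 1e12 nL, so multiply by 1e12).
Q = 145.387 nL/s


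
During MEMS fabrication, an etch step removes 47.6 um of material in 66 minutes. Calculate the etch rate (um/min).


Step 1: Etch rate = depth / time
Step 2: rate = 47.6 / 66
rate = 0.721 um/min


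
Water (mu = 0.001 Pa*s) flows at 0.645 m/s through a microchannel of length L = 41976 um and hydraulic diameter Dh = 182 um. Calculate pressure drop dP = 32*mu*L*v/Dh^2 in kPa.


Step 1: Convert to SI: L = 41976e-6 m, Dh = 182e-6 m
Step 2: dP = 32 * 0.001 * 41976e-6 * 0.645 / (182e-6)^2
Step 3: dP = 26155.80 Pa
Step 4: Convert to kPa: dP = 26.16 kPa


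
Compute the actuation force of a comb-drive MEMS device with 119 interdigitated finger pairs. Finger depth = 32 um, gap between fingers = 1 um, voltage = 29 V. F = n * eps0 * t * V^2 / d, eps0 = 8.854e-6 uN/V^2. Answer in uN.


Step 1: Parameters: n=119, eps0=8.854e-6 uN/V^2, t=32 um, V=29 V, d=1 um
Step 2: V^2 = 841
Step 3: F = 119 * 8.854e-6 * 32 * 841 / 1
F = 28.355 uN


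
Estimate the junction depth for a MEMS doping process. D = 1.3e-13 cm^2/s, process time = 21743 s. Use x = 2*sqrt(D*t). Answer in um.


Step 1: Compute D*t = 1.3e-13 * 21743 = 2.82659e-09 cm^2
Step 2: sqrt(D*t) = 5.31657e-05 cm
Step 3: x = 2 * 5.31657e-05 cm = 1.063314e-04 cm
Step 4: Convert to um (1 cm = 1e4 um): x = 1.063 um


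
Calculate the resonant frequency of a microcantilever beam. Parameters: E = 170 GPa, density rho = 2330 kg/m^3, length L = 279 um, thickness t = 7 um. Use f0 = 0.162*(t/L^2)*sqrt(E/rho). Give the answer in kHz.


Step 1: Convert units to SI.
t_SI = 7e-6 m, L_SI = 279e-6 m
Step 2: Calculate sqrt(E/rho).
sqrt(170e9 / 2330) = 8541.74 m/s
Step 3: Compute f0.
f0 = 0.162 * 7e-6 / (279e-6)^2 * 8541.74 = 124437.4 Hz = 124.44 kHz


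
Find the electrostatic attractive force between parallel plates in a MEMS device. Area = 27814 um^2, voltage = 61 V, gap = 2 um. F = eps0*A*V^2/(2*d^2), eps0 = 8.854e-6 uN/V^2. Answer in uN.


Step 1: Identify parameters.
eps0 = 8.854e-6 uN/V^2, A = 27814 um^2, V = 61 V, d = 2 um
Step 2: Compute V^2 = 61^2 = 3721
Step 3: Compute d^2 = 2^2 = 4
Step 4: F = 0.5 * 8.854e-6 * 27814 * 3721 / 4
F = 114.544 uN


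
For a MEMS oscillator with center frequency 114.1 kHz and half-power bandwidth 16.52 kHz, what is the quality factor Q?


Step 1: Q = f0 / bandwidth
Step 2: Q = 114.1 / 16.52
Q = 6.9


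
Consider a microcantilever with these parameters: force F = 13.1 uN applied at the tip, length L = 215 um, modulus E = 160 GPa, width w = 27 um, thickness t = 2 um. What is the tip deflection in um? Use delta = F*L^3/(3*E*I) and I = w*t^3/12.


Step 1: Calculate the second moment of area.
I = w * t^3 / 12 = 27 * 2^3 / 12 = 18.0 um^4
Step 2: Convert E to consistent units (1 GPa = 1000 uN/um^2).
E = 160 GPa = 160000 uN/um^2
Step 3: Calculate tip deflection.
delta = F * L^3 / (3 * E * I)
delta = 13.1 * 215^3 / (3 * 160000 * 18.0)
delta = 15.0686 um


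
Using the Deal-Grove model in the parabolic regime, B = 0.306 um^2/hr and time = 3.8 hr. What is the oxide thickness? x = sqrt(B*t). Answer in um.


Step 1: Compute B*t = 0.306 * 3.8 = 1.1628
Step 2: x = sqrt(1.1628)
x = 1.078 um


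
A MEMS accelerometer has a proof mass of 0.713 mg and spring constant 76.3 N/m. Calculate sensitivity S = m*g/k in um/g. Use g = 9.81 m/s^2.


Step 1: Convert mass: m = 0.713 mg = 7.13e-07 kg
Step 2: S = m * g / k = 7.13e-07 * 9.81 / 76.3
Step 3: S = 9.17e-08 m/g
Step 4: Convert to um/g: S = 0.092 um/g


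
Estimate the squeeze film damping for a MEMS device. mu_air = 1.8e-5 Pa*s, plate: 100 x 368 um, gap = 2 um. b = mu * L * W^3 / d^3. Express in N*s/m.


Step 1: Convert to SI.
L = 100e-6 m, W = 368e-6 m, d = 2e-6 m
Step 2: W^3 = (368e-6)^3 = 4.98e-11 m^3
Step 3: d^3 = (2e-6)^3 = 8.00e-18 m^3
Step 4: b = 1.8e-5 * 100e-6 * 4.98e-11 / 8.00e-18
b = 1.12e-02 N*s/m


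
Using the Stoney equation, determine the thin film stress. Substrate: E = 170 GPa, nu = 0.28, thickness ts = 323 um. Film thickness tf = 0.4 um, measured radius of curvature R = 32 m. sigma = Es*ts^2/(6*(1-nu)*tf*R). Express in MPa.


Step 1: Compute numerator: Es * ts^2 = 170 * 323^2 = 17735930 (GPa*um^2)
Step 2: Compute denominator (R in um): 6*(1-nu)*tf*R = 6*0.72*0.4*32e6 = 55296000.0 (um^2)
Step 3: sigma (GPa) = 17735930 / 55296000.0 = 3.20745e-01 GPa
Step 4: Convert to MPa (x1000): sigma = 320.7 MPa


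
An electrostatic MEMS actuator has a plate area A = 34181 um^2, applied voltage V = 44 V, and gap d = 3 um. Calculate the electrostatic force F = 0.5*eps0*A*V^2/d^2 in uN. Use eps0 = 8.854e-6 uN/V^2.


Step 1: Identify parameters.
eps0 = 8.854e-6 uN/V^2, A = 34181 um^2, V = 44 V, d = 3 um
Step 2: Compute V^2 = 44^2 = 1936
Step 3: Compute d^2 = 3^2 = 9
Step 4: F = 0.5 * 8.854e-6 * 34181 * 1936 / 9
F = 32.55 uN


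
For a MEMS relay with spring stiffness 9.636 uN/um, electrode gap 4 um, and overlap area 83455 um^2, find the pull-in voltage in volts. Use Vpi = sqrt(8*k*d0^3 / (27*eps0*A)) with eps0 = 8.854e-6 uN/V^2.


Step 1: Compute numerator: 8 * k * d0^3 = 8 * 9.636 * 4^3 = 4933.632
Step 2: Compute denominator: 27 * eps0 * A = 27 * 8.854e-6 * 83455 = 19.950585
Step 3: Vpi = sqrt(4933.632 / 19.950585)
Vpi = 15.73 V


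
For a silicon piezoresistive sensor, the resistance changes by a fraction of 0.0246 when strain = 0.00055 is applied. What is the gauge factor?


Step 1: Identify values.
dR/R = 0.0246, strain = 0.00055
Step 2: GF = (dR/R) / strain = 0.0246 / 0.00055
GF = 44.7


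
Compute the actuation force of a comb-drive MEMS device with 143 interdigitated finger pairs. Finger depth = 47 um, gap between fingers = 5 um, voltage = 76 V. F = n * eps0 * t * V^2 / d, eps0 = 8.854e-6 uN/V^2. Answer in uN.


Step 1: Parameters: n=143, eps0=8.854e-6 uN/V^2, t=47 um, V=76 V, d=5 um
Step 2: V^2 = 5776
Step 3: F = 143 * 8.854e-6 * 47 * 5776 / 5
F = 68.743 uN


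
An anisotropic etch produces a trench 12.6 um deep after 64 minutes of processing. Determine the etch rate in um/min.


Step 1: Etch rate = depth / time
Step 2: rate = 12.6 / 64
rate = 0.197 um/min


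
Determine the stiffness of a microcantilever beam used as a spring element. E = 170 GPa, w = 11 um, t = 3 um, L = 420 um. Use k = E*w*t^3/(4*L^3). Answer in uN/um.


Step 1: Convert E to consistent units (1 GPa = 1000 uN/um^2).
E = 170 GPa = 170000 uN/um^2
Step 2: Compute t^3 = 3^3 = 27
Step 3: Compute L^3 = 420^3 = 74088000
Step 4: k = 170000 * 11 * 27 / (4 * 74088000)
k = 0.1704 uN/um


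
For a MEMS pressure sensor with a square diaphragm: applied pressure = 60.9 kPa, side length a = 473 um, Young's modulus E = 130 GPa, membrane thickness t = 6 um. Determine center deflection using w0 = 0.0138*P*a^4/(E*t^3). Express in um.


Step 1: Convert pressure to compatible units (E is in GPa, so P in GPa).
P = 60.9 kPa = 60.9e-6 GPa
Step 2: Compute numerator: 0.0138 * P * a^4.
a^4 = 473^4 = 50054665441
numerator = 0.0138 * 60.9e-6 * 50054665441 = 4.206694e+04
Step 3: Compute denominator: E * t^3 = 130 * 6^3 = 28080
Step 4: w0 = numerator / denominator = 4.206694e+04 / 28080 = 1.4981 um


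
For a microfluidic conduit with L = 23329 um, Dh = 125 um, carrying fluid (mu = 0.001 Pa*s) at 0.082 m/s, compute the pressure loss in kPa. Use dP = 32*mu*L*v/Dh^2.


Step 1: Convert to SI: L = 23329e-6 m, Dh = 125e-6 m
Step 2: dP = 32 * 0.001 * 23329e-6 * 0.082 / (125e-6)^2
Step 3: dP = 3917.78 Pa
Step 4: Convert to kPa: dP = 3.92 kPa


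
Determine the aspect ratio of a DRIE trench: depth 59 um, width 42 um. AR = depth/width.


Step 1: AR = depth / width
Step 2: AR = 59 / 42
AR = 1.4


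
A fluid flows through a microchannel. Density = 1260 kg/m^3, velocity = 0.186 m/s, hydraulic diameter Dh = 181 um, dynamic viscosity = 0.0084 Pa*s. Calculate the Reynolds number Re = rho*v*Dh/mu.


Step 1: Convert Dh to meters: Dh = 181e-6 m
Step 2: Re = rho * v * Dh / mu
Re = 1260 * 0.186 * 181e-6 / 0.0084
Re = 5.05


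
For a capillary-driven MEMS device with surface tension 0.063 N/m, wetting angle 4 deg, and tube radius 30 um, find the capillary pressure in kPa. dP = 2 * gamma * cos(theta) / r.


Step 1: cos(4 deg) = 0.9976
Step 2: Convert r to m: r = 30e-6 m
Step 3: dP = 2 * 0.063 * 0.9976 / 30e-6 = 4189.9 Pa
Step 4: Convert Pa to kPa (divide by 1000).
dP = 4.19 kPa


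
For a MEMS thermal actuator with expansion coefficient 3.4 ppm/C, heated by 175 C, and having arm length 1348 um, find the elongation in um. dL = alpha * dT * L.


Step 1: Convert CTE: alpha = 3.4 ppm/C = 3.4e-6 /C
Step 2: dL = 3.4e-6 * 175 * 1348
dL = 0.8021 um


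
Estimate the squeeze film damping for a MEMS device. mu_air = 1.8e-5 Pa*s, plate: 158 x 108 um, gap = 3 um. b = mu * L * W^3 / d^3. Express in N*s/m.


Step 1: Convert to SI.
L = 158e-6 m, W = 108e-6 m, d = 3e-6 m
Step 2: W^3 = (108e-6)^3 = 1.26e-12 m^3
Step 3: d^3 = (3e-6)^3 = 2.70e-17 m^3
Step 4: b = 1.8e-5 * 158e-6 * 1.26e-12 / 2.70e-17
b = 1.33e-04 N*s/m


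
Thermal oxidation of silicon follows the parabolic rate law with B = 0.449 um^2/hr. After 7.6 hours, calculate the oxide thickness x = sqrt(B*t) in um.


Step 1: Compute B*t = 0.449 * 7.6 = 3.4124
Step 2: x = sqrt(3.4124)
x = 1.847 um


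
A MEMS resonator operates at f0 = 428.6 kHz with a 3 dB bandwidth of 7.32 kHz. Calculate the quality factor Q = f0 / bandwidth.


Step 1: Q = f0 / bandwidth
Step 2: Q = 428.6 / 7.32
Q = 58.6


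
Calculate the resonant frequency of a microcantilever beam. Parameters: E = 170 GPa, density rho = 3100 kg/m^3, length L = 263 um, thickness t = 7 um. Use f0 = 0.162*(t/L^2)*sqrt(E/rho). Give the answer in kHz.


Step 1: Convert units to SI.
t_SI = 7e-6 m, L_SI = 263e-6 m
Step 2: Calculate sqrt(E/rho).
sqrt(170e9 / 3100) = 7405.32 m/s
Step 3: Compute f0.
f0 = 0.162 * 7e-6 / (263e-6)^2 * 7405.32 = 121407.5 Hz = 121.41 kHz


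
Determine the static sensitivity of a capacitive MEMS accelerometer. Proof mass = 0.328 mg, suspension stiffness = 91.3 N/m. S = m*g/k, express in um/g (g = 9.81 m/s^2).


Step 1: Convert mass: m = 0.328 mg = 3.28e-07 kg
Step 2: S = m * g / k = 3.28e-07 * 9.81 / 91.3
Step 3: S = 3.52e-08 m/g
Step 4: Convert to um/g: S = 0.035 um/g


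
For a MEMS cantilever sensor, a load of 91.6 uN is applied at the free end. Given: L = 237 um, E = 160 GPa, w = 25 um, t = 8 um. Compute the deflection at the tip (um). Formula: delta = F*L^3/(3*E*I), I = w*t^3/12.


Step 1: Calculate the second moment of area.
I = w * t^3 / 12 = 25 * 8^3 / 12 = 1066.6667 um^4
Step 2: Convert E to consistent units (1 GPa = 1000 uN/um^2).
E = 160 GPa = 160000 uN/um^2
Step 3: Calculate tip deflection.
delta = F * L^3 / (3 * E * I)
delta = 91.6 * 237^3 / (3 * 160000 * 1066.6667)
delta = 2.3816 um


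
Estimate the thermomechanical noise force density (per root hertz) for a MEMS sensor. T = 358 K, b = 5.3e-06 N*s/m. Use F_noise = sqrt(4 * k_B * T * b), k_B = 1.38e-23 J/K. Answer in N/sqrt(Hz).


Step 1: Compute 4 * k_B * T * b
= 4 * 1.38e-23 * 358 * 5.3e-06
= 1.0474e-25 N^2/Hz
Step 2: F_noise = sqrt(1.0474e-25)
F_noise = 3.24e-13 N/sqrt(Hz)
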